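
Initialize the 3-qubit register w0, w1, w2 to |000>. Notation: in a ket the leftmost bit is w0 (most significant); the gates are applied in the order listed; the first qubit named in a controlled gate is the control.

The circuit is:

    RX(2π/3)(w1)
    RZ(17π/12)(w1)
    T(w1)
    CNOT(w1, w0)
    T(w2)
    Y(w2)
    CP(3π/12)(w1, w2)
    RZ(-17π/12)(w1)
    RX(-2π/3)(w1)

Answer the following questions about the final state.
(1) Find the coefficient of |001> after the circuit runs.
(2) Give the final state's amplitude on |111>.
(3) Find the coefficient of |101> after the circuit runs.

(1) The amplitude on |001> is I/4.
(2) The amplitude on |111> is sqrt(3)*I/4.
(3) The amplitude on |101> is -3/4.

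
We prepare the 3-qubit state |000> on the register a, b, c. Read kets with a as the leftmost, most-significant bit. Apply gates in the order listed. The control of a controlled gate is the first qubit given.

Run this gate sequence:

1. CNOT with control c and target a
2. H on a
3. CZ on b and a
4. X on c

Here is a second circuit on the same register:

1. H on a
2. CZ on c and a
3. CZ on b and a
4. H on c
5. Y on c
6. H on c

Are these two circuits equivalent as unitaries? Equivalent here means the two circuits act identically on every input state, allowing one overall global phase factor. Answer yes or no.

No — the two circuits implement different unitaries, even allowing a global phase.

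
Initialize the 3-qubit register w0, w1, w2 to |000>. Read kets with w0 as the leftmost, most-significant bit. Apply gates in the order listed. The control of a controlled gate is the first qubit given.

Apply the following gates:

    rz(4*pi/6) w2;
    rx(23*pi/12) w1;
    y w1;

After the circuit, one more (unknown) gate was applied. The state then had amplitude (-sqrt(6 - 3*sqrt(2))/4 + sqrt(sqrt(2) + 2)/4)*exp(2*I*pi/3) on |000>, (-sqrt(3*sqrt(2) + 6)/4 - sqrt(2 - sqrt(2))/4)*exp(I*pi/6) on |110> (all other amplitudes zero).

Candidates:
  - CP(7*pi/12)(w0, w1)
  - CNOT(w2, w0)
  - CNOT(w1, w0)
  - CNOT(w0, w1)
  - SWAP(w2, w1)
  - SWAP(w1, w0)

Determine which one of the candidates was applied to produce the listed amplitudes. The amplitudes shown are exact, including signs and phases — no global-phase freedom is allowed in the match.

The applied gate was CNOT(w1, w0).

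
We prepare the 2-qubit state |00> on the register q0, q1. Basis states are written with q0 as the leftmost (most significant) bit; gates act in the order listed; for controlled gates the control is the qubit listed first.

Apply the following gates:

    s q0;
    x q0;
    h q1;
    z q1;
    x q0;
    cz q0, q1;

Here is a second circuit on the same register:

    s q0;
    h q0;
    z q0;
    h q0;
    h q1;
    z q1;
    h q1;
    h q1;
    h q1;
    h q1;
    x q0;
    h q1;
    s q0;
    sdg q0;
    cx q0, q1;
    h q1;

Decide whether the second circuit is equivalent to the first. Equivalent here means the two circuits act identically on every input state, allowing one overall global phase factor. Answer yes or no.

Yes, they are equivalent — the unitaries differ by at most a global phase.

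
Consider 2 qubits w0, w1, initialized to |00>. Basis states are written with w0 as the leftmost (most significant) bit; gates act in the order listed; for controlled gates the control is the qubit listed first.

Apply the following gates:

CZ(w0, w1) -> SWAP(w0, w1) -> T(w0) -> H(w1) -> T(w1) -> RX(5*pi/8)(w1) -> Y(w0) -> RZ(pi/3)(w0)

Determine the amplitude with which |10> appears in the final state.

The final state's coefficient on |10> equals sqrt(2)*I*exp(I*pi/6)*cos(5*pi/16)/2 + sqrt(2)*exp(5*I*pi/12)*sin(5*pi/16)/2.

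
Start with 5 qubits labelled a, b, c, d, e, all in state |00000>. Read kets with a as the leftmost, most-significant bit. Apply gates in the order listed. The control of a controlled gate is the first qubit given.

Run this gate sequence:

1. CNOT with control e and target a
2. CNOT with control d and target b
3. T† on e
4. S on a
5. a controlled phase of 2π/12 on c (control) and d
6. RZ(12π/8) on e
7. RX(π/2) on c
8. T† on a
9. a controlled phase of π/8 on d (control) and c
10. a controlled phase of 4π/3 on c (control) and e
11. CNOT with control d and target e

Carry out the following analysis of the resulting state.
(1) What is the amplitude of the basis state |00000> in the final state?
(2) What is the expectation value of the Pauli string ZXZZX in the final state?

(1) The final state's coefficient on |00000> equals -sqrt(2)*exp(I*pi/4)/2.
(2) The observable ZXZZX averages to 0.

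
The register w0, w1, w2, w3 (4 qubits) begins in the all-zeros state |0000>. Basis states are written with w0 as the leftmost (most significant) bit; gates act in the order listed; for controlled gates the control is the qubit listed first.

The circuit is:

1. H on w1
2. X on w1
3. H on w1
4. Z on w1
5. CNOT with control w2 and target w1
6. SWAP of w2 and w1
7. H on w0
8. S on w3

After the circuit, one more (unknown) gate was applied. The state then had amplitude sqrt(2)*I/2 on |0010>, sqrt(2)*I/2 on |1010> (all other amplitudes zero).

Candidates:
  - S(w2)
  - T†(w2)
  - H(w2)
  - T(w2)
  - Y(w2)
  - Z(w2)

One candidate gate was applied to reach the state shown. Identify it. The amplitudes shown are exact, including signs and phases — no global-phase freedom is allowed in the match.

It was Y(w2) that produced the state shown. Key observation: gates 1-4 undo each other exactly, leaving only the rest of the circuit to track.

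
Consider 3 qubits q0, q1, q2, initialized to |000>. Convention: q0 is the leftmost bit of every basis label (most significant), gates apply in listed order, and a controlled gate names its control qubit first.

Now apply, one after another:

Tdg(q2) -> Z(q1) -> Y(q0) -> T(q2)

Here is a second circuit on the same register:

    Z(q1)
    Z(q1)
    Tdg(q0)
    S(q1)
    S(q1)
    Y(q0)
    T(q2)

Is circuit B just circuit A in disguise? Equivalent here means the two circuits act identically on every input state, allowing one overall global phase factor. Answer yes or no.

No — the two circuits implement different unitaries, even allowing a global phase.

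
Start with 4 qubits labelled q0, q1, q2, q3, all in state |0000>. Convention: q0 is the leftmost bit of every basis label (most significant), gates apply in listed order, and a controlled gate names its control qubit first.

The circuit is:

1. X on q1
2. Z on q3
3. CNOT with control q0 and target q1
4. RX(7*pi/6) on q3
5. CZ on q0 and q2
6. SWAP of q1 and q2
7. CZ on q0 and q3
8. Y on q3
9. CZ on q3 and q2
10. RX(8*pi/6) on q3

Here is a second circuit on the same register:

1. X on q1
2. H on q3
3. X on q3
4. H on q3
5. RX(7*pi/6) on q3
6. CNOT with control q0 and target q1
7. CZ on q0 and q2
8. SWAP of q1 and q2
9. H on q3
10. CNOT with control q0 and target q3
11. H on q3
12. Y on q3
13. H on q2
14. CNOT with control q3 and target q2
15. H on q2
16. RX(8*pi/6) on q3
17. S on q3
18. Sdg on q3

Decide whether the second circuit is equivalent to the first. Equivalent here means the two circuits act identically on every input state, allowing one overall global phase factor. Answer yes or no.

Yes, they are equivalent — the unitaries differ by at most a global phase.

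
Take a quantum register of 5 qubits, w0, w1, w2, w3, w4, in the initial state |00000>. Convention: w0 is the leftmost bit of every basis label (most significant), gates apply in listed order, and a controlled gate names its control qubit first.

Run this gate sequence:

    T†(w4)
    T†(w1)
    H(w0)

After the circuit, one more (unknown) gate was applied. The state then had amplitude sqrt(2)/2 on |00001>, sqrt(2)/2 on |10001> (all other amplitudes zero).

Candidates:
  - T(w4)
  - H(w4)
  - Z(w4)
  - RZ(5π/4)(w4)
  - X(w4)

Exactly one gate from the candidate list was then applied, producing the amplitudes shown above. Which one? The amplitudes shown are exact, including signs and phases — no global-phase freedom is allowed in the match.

The applied gate was X(w4).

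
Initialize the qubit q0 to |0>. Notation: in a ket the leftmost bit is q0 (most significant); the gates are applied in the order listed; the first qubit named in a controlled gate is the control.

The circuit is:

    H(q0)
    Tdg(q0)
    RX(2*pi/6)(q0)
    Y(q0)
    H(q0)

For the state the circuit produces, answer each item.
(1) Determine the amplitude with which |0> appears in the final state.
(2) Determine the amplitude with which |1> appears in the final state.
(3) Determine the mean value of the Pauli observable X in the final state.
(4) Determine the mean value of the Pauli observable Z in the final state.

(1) The amplitude on |0> is -1/4 - sqrt(3)*exp(I*pi/4)/4 - exp(3*I*pi/4)/4 + sqrt(3)*I/4.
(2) |1> carries amplitude -1/4 - sqrt(3)*I/4 - sqrt(3)*exp(I*pi/4)/4 + exp(3*I*pi/4)/4 in the final state.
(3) The expectation value of X is sqrt(6)/4.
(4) The observable Z averages to -sqrt(2)/2.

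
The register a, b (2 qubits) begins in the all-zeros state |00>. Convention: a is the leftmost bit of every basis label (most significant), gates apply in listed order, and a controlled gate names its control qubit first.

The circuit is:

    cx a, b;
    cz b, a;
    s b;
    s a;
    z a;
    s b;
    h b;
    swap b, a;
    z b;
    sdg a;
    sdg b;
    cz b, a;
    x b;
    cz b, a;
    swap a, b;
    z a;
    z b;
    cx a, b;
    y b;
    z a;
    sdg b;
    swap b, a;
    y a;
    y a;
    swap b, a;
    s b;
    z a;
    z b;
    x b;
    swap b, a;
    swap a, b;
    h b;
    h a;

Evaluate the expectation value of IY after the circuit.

The expectation value of IY is -1. Key observation: gates 20-27 undo each other exactly, leaving only the rest of the circuit to track.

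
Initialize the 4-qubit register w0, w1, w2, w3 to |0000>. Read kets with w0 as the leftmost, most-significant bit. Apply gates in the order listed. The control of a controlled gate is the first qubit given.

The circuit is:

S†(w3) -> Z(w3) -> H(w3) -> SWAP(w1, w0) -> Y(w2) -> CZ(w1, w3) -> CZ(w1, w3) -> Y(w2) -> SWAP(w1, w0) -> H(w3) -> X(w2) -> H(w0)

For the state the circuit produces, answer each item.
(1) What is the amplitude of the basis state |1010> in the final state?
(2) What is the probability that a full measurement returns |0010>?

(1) |1010> carries amplitude sqrt(2)/2 in the final state. Key observation: the block from step 3 through step 10 cancels to the identity and can be dropped.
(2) Outcome |0010> occurs with probability 1/2.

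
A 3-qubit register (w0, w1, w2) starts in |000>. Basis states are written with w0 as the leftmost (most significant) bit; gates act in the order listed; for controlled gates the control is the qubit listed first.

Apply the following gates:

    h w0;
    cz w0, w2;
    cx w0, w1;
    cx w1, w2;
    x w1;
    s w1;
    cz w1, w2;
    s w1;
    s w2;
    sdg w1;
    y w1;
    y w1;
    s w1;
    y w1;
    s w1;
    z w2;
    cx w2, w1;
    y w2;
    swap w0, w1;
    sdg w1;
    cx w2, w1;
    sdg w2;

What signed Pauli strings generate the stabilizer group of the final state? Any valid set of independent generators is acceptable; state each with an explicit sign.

One valid set of independent stabilizer generators is -IIX, +ZII, -IZI (any independent generating set of the same group is equally correct). Key observation: steps 10-13 multiply out to the identity, so the circuit reduces to the remaining gates.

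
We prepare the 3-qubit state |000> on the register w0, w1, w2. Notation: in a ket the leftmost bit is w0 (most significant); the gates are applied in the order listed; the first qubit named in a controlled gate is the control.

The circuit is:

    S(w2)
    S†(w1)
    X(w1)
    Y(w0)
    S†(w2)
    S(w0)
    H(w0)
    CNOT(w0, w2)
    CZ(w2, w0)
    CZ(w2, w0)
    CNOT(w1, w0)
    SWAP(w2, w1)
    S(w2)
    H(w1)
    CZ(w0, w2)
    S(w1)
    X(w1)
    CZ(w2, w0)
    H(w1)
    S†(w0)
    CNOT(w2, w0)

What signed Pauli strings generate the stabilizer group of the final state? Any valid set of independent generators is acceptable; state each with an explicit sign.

One valid set of independent stabilizer generators is -XZI, +ZYI, -IIZ (any independent generating set of the same group is equally correct).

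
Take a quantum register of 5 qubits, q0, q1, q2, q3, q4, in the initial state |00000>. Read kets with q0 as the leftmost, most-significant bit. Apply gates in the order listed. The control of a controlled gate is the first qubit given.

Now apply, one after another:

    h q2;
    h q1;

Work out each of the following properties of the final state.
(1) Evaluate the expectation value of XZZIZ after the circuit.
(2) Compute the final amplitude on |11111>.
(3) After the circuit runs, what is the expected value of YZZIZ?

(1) In the final state, XZZIZ has expectation 0.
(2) |11111> carries amplitude 0 in the final state.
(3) The expectation value of YZZIZ is 0.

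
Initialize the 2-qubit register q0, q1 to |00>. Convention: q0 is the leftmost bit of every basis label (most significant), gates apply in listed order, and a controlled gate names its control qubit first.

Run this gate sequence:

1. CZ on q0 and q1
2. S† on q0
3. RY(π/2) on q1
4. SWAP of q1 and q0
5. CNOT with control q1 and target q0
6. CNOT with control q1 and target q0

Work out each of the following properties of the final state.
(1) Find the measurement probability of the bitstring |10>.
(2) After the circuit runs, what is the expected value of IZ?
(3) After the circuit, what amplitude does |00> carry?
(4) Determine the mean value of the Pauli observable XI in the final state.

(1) A full measurement returns |10> with probability 1/2. Key observation: gates 5-6 undo each other exactly, leaving only the rest of the circuit to track.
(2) In the final state, IZ has expectation 1.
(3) |00> carries amplitude sqrt(2)/2 in the final state.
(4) The expectation value of XI is 1.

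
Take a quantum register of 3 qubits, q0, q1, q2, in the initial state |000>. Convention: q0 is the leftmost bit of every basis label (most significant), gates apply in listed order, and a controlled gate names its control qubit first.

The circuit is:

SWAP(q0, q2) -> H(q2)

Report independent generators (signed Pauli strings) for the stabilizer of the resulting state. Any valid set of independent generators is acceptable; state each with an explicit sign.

The stabilizer group can be generated by +IIX, +ZII, +IZI, among other valid generating sets.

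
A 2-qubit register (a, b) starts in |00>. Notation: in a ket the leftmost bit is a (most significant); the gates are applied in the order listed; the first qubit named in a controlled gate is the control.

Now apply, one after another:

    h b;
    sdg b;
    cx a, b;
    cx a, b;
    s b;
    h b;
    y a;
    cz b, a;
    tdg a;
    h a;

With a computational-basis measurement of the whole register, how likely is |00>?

Outcome |00> occurs with probability 1/2. Key observation: steps 1-6 multiply out to the identity, so the circuit reduces to the remaining gates.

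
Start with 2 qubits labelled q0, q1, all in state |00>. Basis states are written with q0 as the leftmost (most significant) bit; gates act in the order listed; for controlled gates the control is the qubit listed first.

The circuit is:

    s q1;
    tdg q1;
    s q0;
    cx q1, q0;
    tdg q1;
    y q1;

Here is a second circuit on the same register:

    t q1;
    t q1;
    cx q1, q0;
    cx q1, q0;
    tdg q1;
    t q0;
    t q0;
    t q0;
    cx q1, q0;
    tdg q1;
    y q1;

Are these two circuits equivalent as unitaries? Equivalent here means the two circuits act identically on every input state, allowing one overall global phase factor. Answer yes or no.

No: there is an input state on which the two circuits produce genuinely different outputs (not merely differing by a phase).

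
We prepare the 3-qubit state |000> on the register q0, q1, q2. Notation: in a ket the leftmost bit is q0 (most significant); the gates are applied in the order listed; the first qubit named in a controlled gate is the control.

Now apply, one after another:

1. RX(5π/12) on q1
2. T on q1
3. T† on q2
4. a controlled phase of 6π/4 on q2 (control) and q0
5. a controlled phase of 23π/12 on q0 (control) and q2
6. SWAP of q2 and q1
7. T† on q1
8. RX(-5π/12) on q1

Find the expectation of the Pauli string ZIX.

In the final state, ZIX has expectation 1/4 + sqrt(3)/4.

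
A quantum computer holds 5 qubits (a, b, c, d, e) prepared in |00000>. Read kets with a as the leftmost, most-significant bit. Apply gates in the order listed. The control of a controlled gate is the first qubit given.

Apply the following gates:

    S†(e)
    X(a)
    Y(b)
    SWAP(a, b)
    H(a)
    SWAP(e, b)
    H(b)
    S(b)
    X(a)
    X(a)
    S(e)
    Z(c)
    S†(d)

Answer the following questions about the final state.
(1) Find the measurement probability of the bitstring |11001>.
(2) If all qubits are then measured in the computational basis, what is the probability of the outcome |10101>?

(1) The probability of measuring |11001> is 1/4.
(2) The probability of measuring |10101> is 0.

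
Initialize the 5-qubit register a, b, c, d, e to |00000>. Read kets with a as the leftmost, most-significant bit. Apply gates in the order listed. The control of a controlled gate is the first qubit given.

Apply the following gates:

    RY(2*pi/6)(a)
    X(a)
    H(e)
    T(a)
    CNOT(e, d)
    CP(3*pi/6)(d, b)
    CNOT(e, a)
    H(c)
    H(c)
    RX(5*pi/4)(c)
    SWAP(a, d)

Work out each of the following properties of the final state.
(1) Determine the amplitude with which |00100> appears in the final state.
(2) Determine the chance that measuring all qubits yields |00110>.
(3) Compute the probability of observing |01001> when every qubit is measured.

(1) The final state's coefficient on |00100> equals -I*sqrt(2*sqrt(2) + 4)/8. Key observation: the block from step 8 through step 9 cancels to the identity and can be dropped.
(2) A full measurement returns |00110> with probability 3*sqrt(2)/32 + 3/16.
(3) The probability of measuring |01001> is 0.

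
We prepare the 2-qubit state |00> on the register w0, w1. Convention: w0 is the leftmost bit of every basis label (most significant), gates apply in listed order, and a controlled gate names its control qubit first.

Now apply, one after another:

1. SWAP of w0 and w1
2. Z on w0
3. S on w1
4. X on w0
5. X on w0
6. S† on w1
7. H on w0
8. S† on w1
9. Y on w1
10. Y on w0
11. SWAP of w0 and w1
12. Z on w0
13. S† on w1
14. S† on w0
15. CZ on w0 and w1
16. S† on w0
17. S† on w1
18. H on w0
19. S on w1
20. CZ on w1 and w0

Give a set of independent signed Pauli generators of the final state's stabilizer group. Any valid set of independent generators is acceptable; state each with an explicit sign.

The final state is stabilized by the group generated by -XZ, -ZY; other independent generating sets are equally valid.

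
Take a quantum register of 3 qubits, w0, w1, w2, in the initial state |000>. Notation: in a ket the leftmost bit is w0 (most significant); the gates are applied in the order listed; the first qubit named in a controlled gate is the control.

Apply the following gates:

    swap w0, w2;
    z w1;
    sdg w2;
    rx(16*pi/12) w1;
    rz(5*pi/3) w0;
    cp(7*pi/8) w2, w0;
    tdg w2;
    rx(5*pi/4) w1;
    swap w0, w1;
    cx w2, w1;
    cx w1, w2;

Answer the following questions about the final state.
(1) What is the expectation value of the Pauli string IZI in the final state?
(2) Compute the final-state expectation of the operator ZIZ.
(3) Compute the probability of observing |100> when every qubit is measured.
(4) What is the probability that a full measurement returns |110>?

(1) In the final state, IZI has expectation 1.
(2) The expectation value of ZIZ is -sqrt(6)/4 + sqrt(2)/4.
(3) Outcome |100> occurs with probability -sqrt(2)/8 + sqrt(6)/8 + 1/2.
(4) Outcome |110> occurs with probability 0.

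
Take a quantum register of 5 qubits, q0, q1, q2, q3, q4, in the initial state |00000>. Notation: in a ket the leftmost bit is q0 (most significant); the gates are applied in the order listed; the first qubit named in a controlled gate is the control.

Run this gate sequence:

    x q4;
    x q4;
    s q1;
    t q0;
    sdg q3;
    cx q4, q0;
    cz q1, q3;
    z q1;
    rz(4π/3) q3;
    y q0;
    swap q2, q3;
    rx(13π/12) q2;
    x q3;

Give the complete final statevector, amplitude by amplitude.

After the circuit, the state carries amplitude (-sqrt(6 - 3*sqrt(2))/4 + sqrt(sqrt(2) + 2)/4)*exp(5*I*pi/6) on |10010>, (-sqrt(3*sqrt(2) + 6)/4 - sqrt(2 - sqrt(2))/4)*exp(I*pi/3) on |10110>, and 0 on every other basis state. Key observation: gates 1-2 undo each other exactly, leaving only the rest of the circuit to track.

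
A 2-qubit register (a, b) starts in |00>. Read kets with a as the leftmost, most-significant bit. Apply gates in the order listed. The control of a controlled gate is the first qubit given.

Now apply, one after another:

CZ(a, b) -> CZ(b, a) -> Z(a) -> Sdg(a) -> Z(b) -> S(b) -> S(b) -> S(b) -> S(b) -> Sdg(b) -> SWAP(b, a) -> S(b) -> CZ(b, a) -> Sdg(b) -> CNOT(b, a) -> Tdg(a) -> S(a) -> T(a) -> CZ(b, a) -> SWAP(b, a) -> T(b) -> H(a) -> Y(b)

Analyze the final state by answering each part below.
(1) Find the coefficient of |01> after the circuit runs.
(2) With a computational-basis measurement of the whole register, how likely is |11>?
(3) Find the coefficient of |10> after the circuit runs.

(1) |01> carries amplitude sqrt(2)*I/2 in the final state. Key observation: the block from step 6 through step 9 cancels to the identity and can be dropped.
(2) The probability of measuring |11> is 1/2.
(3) The final state's coefficient on |10> equals 0.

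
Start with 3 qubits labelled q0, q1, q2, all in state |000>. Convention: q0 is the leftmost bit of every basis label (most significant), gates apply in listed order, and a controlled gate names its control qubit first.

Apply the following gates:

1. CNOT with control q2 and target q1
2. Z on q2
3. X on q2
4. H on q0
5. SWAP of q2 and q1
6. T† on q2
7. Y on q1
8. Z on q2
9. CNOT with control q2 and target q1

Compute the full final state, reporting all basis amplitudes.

After the circuit, the state carries amplitude -sqrt(2)*I/2 on |000>, -sqrt(2)*I/2 on |100>, and 0 on every other basis state.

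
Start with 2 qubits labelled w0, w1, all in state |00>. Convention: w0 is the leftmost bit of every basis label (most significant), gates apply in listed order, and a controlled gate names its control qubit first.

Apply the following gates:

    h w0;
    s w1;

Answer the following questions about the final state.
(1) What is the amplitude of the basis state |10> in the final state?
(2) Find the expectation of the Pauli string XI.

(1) The final state's coefficient on |10> equals sqrt(2)/2.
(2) The observable XI averages to 1.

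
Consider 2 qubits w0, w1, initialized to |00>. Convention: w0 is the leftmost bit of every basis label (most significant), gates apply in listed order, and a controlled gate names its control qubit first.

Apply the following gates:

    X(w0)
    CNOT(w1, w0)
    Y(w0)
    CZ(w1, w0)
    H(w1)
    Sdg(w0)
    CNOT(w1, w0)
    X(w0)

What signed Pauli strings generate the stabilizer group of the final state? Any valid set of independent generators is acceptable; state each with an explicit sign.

The final state is stabilized by the group generated by +XX, -ZZ; other independent generating sets are equally valid.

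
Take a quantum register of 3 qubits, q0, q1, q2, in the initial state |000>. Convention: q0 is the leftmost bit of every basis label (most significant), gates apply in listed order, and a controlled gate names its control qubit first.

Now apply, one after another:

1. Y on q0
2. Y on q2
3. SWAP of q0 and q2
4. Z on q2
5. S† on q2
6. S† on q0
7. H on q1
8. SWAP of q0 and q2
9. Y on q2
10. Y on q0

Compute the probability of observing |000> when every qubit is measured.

The probability of measuring |000> is 1/2.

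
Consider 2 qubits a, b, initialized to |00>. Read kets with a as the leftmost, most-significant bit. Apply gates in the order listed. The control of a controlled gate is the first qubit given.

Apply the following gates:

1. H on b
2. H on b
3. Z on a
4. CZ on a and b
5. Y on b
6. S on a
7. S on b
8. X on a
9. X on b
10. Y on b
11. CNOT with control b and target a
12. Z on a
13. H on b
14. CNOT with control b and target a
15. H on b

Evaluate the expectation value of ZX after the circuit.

In the final state, ZX has expectation 1. Key observation: steps 1-2 multiply out to the identity, so the circuit reduces to the remaining gates.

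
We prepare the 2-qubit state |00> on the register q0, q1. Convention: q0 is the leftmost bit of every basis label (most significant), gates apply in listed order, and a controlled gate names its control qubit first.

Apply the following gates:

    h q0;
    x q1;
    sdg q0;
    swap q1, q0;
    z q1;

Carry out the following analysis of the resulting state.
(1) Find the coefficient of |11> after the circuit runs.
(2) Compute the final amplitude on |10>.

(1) The final state's coefficient on |11> equals sqrt(2)*I/2.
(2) |10> carries amplitude sqrt(2)/2 in the final state.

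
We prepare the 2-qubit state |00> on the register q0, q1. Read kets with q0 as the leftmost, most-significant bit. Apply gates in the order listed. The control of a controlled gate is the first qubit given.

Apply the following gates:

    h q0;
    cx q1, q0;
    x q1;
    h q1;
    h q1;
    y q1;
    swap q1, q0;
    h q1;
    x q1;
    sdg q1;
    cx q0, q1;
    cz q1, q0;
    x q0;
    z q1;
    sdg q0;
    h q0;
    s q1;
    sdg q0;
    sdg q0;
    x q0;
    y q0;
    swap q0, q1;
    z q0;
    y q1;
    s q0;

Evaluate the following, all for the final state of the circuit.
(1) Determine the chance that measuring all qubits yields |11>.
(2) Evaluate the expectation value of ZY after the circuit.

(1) A full measurement returns |11> with probability 1/2.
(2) The expectation value of ZY is 0.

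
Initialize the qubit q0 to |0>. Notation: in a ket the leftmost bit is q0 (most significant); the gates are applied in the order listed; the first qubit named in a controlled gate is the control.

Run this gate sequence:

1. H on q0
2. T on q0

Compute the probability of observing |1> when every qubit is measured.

The probability of measuring |1> is 1/2.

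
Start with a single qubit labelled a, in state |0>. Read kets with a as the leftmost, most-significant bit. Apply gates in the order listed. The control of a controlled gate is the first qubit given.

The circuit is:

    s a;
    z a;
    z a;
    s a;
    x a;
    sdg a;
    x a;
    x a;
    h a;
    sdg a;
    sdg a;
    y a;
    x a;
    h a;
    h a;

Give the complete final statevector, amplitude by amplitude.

After the circuit, the state carries amplitude sqrt(2)/2 on |0>, -sqrt(2)/2 on |1>.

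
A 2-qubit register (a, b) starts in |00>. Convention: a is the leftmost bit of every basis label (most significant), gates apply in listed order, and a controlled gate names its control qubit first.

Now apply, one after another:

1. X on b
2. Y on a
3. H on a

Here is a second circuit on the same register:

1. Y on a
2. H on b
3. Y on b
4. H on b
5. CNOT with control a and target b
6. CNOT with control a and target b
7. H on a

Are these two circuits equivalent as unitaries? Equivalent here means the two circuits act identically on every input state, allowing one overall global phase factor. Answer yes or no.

No: there is an input state on which the two circuits produce genuinely different outputs (not merely differing by a phase).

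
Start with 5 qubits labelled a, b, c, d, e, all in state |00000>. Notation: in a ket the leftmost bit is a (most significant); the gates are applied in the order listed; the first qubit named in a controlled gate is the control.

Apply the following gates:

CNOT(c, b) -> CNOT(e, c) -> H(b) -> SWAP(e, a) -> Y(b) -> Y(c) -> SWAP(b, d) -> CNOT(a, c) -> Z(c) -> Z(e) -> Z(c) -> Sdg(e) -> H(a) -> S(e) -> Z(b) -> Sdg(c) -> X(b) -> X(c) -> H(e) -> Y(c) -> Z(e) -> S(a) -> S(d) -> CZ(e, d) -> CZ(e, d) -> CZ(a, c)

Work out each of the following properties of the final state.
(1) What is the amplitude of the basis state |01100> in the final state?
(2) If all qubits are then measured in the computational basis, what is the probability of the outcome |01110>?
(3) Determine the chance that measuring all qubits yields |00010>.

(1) The final state's coefficient on |01100> equals sqrt(2)/4.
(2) Outcome |01110> occurs with probability 1/8.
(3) The probability of measuring |00010> is 0.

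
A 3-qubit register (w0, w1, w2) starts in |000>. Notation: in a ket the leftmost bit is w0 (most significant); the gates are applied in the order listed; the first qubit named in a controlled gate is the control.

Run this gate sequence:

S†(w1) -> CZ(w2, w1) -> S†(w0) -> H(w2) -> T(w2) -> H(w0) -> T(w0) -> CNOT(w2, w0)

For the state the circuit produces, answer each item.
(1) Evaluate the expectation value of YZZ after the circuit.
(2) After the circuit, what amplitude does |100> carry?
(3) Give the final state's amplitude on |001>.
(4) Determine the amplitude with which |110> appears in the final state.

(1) The expectation value of YZZ is sqrt(2)/2.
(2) The final state's coefficient on |100> equals exp(I*pi/4)/2.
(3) The amplitude on |001> is I/2.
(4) |110> carries amplitude 0 in the final state.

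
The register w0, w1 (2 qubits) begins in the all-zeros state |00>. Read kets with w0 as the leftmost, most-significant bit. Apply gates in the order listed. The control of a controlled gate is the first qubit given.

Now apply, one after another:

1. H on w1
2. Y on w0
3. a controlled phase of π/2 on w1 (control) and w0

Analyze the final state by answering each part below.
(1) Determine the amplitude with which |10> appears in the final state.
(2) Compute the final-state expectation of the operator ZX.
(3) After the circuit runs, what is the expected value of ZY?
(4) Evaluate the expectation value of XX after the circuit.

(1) The amplitude on |10> is sqrt(2)*I/2.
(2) The observable ZX averages to 0.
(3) In the final state, ZY has expectation -1.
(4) The observable XX averages to 0.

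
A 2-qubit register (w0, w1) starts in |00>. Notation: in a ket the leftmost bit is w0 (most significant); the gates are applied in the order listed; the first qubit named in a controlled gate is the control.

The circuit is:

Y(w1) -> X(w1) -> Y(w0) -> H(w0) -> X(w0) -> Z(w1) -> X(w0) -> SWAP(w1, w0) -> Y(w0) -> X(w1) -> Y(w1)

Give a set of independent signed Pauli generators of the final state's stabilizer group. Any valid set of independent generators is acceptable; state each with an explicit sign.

The stabilizer group can be generated by +IX, -ZI, among other valid generating sets.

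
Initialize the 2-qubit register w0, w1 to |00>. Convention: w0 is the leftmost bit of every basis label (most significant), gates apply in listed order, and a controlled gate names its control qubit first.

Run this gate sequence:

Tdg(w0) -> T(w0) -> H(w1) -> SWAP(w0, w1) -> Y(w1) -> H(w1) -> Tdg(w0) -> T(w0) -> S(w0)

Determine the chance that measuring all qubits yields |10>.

A full measurement returns |10> with probability 1/4.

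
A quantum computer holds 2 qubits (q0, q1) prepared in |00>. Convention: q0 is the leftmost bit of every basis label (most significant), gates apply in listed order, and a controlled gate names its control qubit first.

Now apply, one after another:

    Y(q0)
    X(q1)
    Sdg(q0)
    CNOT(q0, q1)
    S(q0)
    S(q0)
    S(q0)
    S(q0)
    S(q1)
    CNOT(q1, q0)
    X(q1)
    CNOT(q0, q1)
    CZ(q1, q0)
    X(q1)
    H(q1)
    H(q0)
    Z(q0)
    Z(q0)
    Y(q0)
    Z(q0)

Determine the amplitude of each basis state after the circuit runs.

The resulting statevector has amplitude I/2 on |00>, -I/2 on |01>, -I/2 on |10>, I/2 on |11>.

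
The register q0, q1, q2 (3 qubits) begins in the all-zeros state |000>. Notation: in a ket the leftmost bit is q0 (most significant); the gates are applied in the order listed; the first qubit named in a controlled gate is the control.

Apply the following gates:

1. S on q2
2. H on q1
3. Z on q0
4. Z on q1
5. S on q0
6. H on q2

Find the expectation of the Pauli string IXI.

The observable IXI averages to -1.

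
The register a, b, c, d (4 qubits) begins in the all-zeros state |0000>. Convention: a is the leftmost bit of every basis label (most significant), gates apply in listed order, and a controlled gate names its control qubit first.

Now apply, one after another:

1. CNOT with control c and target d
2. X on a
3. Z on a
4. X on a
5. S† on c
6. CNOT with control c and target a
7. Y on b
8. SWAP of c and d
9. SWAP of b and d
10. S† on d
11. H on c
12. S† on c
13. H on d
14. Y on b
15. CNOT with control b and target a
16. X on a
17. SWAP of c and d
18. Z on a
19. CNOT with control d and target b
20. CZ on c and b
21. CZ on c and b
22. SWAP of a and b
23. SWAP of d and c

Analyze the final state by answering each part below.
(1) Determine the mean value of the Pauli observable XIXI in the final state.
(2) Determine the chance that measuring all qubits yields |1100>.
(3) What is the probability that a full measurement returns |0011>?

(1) The expectation value of XIXI is 0.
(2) Outcome |1100> occurs with probability 0.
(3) A full measurement returns |0011> with probability 1/4.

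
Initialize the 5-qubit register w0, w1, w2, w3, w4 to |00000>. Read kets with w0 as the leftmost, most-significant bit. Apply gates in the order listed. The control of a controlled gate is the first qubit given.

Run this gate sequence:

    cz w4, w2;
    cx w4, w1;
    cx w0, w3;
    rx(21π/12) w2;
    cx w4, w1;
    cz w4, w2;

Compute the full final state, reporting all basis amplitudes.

The resulting statevector has amplitude -sqrt(sqrt(2) + 2)/2 on |00000>, -I*sqrt(2 - sqrt(2))/2 on |00100>, and 0 on every other basis state.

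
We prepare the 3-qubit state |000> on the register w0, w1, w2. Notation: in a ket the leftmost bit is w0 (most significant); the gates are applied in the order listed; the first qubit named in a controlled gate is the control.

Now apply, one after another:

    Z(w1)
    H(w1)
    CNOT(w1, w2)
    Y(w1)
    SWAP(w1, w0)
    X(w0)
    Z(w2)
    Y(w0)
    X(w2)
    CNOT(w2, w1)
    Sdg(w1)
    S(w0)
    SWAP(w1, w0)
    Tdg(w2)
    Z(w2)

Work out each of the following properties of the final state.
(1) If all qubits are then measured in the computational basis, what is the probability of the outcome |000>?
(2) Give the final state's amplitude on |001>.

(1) A full measurement returns |000> with probability 1/2.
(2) The final state's coefficient on |001> equals 0.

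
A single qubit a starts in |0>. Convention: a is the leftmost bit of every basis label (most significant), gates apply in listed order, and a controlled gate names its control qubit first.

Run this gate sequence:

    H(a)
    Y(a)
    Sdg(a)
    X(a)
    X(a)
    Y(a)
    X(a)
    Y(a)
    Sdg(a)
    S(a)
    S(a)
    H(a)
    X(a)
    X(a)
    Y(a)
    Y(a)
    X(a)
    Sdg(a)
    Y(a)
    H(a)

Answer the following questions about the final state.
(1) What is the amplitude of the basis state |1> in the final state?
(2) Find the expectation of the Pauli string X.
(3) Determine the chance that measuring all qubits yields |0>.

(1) The final state's coefficient on |1> equals sqrt(2)/2.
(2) In the final state, X has expectation 1.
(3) A full measurement returns |0> with probability 1/2.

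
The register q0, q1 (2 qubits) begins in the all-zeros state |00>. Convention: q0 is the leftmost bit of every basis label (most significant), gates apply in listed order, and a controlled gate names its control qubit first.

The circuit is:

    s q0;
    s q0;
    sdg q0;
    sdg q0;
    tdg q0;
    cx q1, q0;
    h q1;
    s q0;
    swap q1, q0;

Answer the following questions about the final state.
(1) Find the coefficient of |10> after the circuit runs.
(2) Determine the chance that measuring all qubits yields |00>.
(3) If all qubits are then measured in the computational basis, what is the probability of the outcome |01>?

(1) The final state's coefficient on |10> equals sqrt(2)/2. Key observation: steps 1-4 multiply out to the identity, so the circuit reduces to the remaining gates.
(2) Outcome |00> occurs with probability 1/2.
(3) Outcome |01> occurs with probability 0.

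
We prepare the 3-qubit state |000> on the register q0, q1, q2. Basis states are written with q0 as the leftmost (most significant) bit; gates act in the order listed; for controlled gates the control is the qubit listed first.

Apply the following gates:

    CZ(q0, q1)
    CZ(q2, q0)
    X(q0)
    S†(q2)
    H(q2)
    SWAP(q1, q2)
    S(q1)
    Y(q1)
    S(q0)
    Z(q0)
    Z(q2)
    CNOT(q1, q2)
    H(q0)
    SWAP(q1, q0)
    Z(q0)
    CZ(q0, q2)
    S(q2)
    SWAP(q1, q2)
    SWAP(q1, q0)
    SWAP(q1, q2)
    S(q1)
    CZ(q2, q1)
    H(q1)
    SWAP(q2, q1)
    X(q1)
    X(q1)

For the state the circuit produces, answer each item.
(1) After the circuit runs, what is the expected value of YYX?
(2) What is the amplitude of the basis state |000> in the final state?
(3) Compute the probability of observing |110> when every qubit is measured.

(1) In the final state, YYX has expectation 1.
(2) The amplitude on |000> is sqrt(2)*(-1 - I)/4.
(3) A full measurement returns |110> with probability 1/4.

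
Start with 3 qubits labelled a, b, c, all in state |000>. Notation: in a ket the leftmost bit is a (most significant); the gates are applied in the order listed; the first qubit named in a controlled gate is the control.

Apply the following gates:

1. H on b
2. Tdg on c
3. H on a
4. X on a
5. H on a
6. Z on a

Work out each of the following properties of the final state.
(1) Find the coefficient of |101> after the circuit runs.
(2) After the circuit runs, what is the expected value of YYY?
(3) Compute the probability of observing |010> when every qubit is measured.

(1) The final state's coefficient on |101> equals 0. Key observation: gates 3-6 undo each other exactly, leaving only the rest of the circuit to track.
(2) The observable YYY averages to 0.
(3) Outcome |010> occurs with probability 1/2.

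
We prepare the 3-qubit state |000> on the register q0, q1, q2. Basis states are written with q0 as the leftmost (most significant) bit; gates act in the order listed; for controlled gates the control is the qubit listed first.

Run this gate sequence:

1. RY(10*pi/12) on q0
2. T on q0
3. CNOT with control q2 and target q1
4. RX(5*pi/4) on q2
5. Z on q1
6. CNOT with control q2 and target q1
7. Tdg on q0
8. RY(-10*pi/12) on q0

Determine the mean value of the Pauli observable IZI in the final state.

The expectation value of IZI is -sqrt(2)/2.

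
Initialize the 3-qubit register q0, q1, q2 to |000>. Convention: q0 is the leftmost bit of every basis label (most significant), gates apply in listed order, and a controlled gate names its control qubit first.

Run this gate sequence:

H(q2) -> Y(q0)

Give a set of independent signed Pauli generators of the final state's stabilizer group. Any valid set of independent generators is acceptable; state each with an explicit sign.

The stabilizer group can be generated by +IIX, -ZII, +IZI, among other valid generating sets.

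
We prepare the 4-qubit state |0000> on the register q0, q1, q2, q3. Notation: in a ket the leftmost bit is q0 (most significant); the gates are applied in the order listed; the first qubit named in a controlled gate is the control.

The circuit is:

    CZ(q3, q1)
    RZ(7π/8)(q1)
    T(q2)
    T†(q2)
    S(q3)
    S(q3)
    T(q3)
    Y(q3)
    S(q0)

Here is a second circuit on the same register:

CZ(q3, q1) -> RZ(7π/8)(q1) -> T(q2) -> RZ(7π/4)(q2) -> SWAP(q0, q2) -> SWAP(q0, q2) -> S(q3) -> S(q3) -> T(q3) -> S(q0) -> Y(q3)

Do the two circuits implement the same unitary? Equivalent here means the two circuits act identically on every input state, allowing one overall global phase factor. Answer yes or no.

Yes, they are equivalent — the unitaries differ by at most a global phase.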